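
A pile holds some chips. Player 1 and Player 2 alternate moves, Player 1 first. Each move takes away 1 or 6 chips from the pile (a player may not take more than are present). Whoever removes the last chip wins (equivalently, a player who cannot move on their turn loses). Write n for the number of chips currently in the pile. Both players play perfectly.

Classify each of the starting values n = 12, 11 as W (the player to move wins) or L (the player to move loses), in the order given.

Label each position W (a win for the player to move) or L (a loss). A position with no legal move is L; any other position is W exactly when some move reaches an L, and L when every move reaches a W.
n=0: no move → L
n=1: can move to 0, which is L ⇒ W
n=2: the only move is to 1(W), a W ⇒ L
n=3: can move to 2, which is L ⇒ W
n=4: the only move is to 3(W), a W ⇒ L
n=5: can move to 4, which is L ⇒ W
n=6: can move to 0, which is L ⇒ W
n=7: moves to 6(W), 1(W); every one is W ⇒ L
n=8: can move to 7, which is L ⇒ W
n=9: moves to 8(W), 3(W); every one is W ⇒ L
n=10: can move to 9, which is L ⇒ W
n=11: moves to 10(W), 5(W); every one is W ⇒ L
n=12: can move to 11, which is L ⇒ W

12: W, 11: L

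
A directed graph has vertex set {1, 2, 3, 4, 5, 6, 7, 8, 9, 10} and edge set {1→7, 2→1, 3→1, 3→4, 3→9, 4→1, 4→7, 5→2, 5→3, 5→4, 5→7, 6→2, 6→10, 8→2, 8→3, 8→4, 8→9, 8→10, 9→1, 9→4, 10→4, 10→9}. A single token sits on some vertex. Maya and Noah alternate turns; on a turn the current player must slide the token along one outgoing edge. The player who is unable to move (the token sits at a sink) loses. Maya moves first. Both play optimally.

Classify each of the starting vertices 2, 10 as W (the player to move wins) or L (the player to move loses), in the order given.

Compute win/loss labels from the base case upward. A position with no move is L. Any other position is W if it can reach an L in one move, else L.
Every edge goes from a vertex to one that appears earlier in the order 7, 1, 4, 9, 3, 2, 5, 10, 6, 8, so processing vertices in that order labels each vertex after all of its successors.
7: no outgoing edge → L
1: can move to 7, which is L ⇒ W
4: can move to 7, which is L ⇒ W
9: moves to 4(W), 1(W); every one is W ⇒ L
3: can move to 9, which is L ⇒ W
2: the only move is to 1(W), a W ⇒ L
5: can move to 2, which is L ⇒ W
10: can move to 9, which is L ⇒ W
6: can move to 2, which is L ⇒ W
8: can move to 2, which is L ⇒ W

2: L, 10: W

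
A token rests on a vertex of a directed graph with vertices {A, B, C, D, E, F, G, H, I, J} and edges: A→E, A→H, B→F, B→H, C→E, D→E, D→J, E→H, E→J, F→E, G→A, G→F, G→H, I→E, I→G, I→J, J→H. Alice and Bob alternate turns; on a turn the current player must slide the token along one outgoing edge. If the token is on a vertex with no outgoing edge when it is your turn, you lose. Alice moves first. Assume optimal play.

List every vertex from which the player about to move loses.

Compute win/loss labels from the base case upward. A position with no move is L. Any other position is W if it can reach an L in one move, else L.
Every edge goes from a vertex to one that appears earlier in the order H, J, E, A, D, F, G, B, C, I, so processing vertices in that order labels each vertex after all of its successors.
H: no outgoing edge → L
J: W (go to H, an L position)
E: W (go to H, an L position)
A: W (go to H, an L position)
D: L (options E(W), J(W) are all W)
F: L (sole option E(W) is W)
G: W (go to F, an L position)
B: W (go to F, an L position)
C: L (sole option E(W) is W)
I: L (options G(W), E(W), J(W) are all W)
Reading off the rows marked L gives the requested list; there are 5 such vertices.

C, D, F, H, I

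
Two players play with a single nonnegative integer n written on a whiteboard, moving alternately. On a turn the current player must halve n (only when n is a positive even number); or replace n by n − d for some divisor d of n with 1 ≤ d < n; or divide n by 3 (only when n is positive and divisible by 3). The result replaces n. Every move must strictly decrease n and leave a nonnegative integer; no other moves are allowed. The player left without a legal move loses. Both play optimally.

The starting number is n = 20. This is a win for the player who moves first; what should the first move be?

Label each position W (a win for the player to move) or L (a loss). A position with no legal move is L; any other position is W exactly when some move reaches an L, and L when every move reaches a W.
n=0: no move → L
n=1: no move → L
n=2: W (go to 1, an L position)
n=3: W (go to 1, an L position)
n=4: L (options 2(W), 3(W) are all W)
n=5: W (go to 4, an L position)
n=6: W (go to 4, an L position)
n=7: L (sole option 6(W) is W)
n=8: W (go to 4, an L position)
n=9: L (options 3(W), 6(W), 8(W) are all W)
n=10: W (go to 9, an L position)
n=11: L (sole option 10(W) is W)
n=12: W (go to 4, an L position)
n=13: L (sole option 12(W) is W)
n=14: W (go to 7, an L position)
n=15: L (options 5(W), 10(W), 12(W), 14(W) are all W)
n=16: W (go to 15, an L position)
n=17: L (sole option 16(W) is W)
n=18: W (go to 9, an L position)
n=19: L (sole option 18(W) is W)
n=20: W (go to 15, an L position)
From 20, the L positions reachable in one move are: 15, 19. Any move reaching one of these is winning.

Move to 15.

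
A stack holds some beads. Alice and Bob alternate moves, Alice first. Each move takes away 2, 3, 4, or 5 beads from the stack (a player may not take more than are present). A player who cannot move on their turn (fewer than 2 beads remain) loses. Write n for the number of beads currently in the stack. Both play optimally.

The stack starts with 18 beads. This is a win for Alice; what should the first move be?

Remove 3, leaving 15.

Label each position W (a win for the player to move) or L (a loss). A position with no legal move is L; any other position is W exactly when some move reaches an L, and L when every move reaches a W.
n=0: no move → L
n=1: no move → L
n=2: reaches L-position 0 → W
n=3: reaches L-position 1 → W
n=4: reaches L-position 1 → W
n=5: reaches L-position 1 → W
n=6: reaches L-position 1 → W
n=7: only reaches 5(W), 4(W), 3(W), 2(W), all W → L
n=8: only reaches 6(W), 5(W), 4(W), 3(W), all W → L
n=9: reaches L-position 7 → W
n=10: reaches L-position 8 → W
n=11: reaches L-position 8 → W
n=12: reaches L-position 8 → W
n=13: reaches L-position 8 → W
n=14: only reaches 12(W), 11(W), 10(W), 9(W), all W → L
n=15: only reaches 13(W), 12(W), 11(W), 10(W), all W → L
n=16: reaches L-position 14 → W
n=17: reaches L-position 15 → W
n=18: reaches L-position 15 → W
From 18, the L positions reachable in one move are: 15, 14. Any move reaching one of these is winning.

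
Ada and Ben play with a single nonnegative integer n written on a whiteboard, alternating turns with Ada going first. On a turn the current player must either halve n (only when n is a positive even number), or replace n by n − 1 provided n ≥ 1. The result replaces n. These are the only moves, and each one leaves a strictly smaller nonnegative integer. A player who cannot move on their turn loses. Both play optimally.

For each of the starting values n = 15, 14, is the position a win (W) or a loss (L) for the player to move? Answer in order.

Classify positions by backward induction: terminal positions (no move available) are L. From any other position, the mover wins iff some move reaches an L.
n=0: no move → L
n=1: reaches L-position 0 → W
n=2: only reaches 1(W), which is W → L
n=3: reaches L-position 2 → W
n=4: reaches L-position 2 → W
n=5: only reaches 4(W), which is W → L
n=6: reaches L-position 5 → W
n=7: only reaches 6(W), which is W → L
n=8: reaches L-position 7 → W
n=9: only reaches 8(W), which is W → L
n=10: reaches L-position 5 → W
n=11: only reaches 10(W), which is W → L
n=12: reaches L-position 11 → W
n=13: only reaches 12(W), which is W → L
n=14: reaches L-position 7 → W
n=15: only reaches 14(W), which is W → L

15: L, 14: W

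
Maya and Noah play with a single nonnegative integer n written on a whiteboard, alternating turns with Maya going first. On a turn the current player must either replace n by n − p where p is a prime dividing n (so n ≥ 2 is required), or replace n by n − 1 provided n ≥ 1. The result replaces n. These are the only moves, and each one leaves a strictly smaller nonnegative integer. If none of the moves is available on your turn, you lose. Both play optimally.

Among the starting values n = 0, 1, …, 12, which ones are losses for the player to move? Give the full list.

Positions with no move are L. A position that does have a move is losing for the player to move precisely when every available move leads to a winning position for the opponent. Fill in the labels:
n=0: no move → L
n=1: can move to 0, which is L ⇒ W
n=2: can move to 0, which is L ⇒ W
n=3: can move to 0, which is L ⇒ W
n=4: moves to 2(W), 3(W); every one is W ⇒ L
n=5: can move to 0, which is L ⇒ W
n=6: can move to 4, which is L ⇒ W
n=7: can move to 0, which is L ⇒ W
n=8: moves to 6(W), 7(W); every one is W ⇒ L
n=9: can move to 8, which is L ⇒ W
n=10: can move to 8, which is L ⇒ W
n=11: can move to 0, which is L ⇒ W
n=12: moves to 9(W), 10(W), 11(W); every one is W ⇒ L
Reading off the rows marked L gives the requested list; there are 4 such values of n.

0, 4, 8, 12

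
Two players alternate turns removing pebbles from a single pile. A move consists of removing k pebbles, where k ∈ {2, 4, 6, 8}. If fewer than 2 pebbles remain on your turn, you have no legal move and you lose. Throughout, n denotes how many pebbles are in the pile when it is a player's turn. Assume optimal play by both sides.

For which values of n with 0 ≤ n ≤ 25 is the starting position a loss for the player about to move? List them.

Build the W/L table. Terminal = L. A non-terminal position is W if it has a move to some L; otherwise it is L.
n=0: no move → L
n=1: no move → L
n=2: W (go to 0, an L position)
n=3: W (go to 1, an L position)
n=4: W (go to 0, an L position)
n=5: W (go to 1, an L position)
n=6: W (go to 0, an L position)
n=7: W (go to 1, an L position)
n=8: W (go to 0, an L position)
n=9: W (go to 1, an L position)
n=10: L (options 8(W), 6(W), 4(W), 2(W) are all W)
n=11: L (options 9(W), 7(W), 5(W), 3(W) are all W)
n=12: W (go to 10, an L position)
n=13: W (go to 11, an L position)
n=14: W (go to 10, an L position)
n=15: W (go to 11, an L position)
n=16: W (go to 10, an L position)
n=17: W (go to 11, an L position)
n=18: W (go to 10, an L position)
n=19: W (go to 11, an L position)
n=20: L (options 18(W), 16(W), 14(W), 12(W) are all W)
n=21: L (options 19(W), 17(W), 15(W), 13(W) are all W)
n=22: W (go to 20, an L position)
n=23: W (go to 21, an L position)
n=24: W (go to 20, an L position)
n=25: W (go to 21, an L position)
The losing starting values of n are exactly the entries labelled L in this table (6 of them).

0, 1, 10, 11, 20, 21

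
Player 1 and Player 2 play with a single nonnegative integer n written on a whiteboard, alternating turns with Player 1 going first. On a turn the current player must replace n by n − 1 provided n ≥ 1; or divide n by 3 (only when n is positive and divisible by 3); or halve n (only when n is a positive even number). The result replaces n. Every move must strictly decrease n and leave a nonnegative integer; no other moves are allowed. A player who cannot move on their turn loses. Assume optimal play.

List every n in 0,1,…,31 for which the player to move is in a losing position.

0, 2, 5, 7, 9, 11, 13, 16, 19, 23, 25, 28, 30

Use the standard recursion: the mover loses at a terminal position; elsewhere, the mover wins exactly when some move hands the opponent an L position.
n=0: no move → L
n=1: can move to 0, which is L ⇒ W
n=2: the only move is to 1(W), a W ⇒ L
n=3: can move to 2, which is L ⇒ W
n=4: can move to 2, which is L ⇒ W
n=5: the only move is to 4(W), a W ⇒ L
n=6: can move to 2, which is L ⇒ W
n=7: the only move is to 6(W), a W ⇒ L
n=8: can move to 7, which is L ⇒ W
n=9: moves to 3(W), 8(W); every one is W ⇒ L
n=10: can move to 5, which is L ⇒ W
n=11: the only move is to 10(W), a W ⇒ L
n=12: can move to 11, which is L ⇒ W
n=13: the only move is to 12(W), a W ⇒ L
n=14: can move to 7, which is L ⇒ W
n=15: can move to 5, which is L ⇒ W
n=16: moves to 8(W), 15(W); every one is W ⇒ L
n=17: can move to 16, which is L ⇒ W
n=18: can move to 9, which is L ⇒ W
n=19: the only move is to 18(W), a W ⇒ L
n=20: can move to 19, which is L ⇒ W
n=21: can move to 7, which is L ⇒ W
n=22: can move to 11, which is L ⇒ W
n=23: the only move is to 22(W), a W ⇒ L
n=24: can move to 23, which is L ⇒ W
n=25: the only move is to 24(W), a W ⇒ L
n=26: can move to 13, which is L ⇒ W
n=27: can move to 9, which is L ⇒ W
n=28: moves to 14(W), 27(W); every one is W ⇒ L
n=29: can move to 28, which is L ⇒ W
n=30: moves to 10(W), 15(W), 29(W); every one is W ⇒ L
n=31: can move to 30, which is L ⇒ W
Reading off the rows marked L gives the requested list; there are 13 such values of n.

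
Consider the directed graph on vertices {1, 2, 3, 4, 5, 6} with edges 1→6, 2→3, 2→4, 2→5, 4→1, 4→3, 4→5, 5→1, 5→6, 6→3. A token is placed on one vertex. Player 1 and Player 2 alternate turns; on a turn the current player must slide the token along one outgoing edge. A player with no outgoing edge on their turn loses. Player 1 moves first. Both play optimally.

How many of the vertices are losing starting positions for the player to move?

Use the standard recursion: the mover loses at a terminal position; elsewhere, the mover wins exactly when some move hands the opponent an L position.
Every edge goes from a vertex to one that appears earlier in the order 3, 6, 1, 5, 4, 2, so processing vertices in that order labels each vertex after all of its successors.
3: no outgoing edge → L
6: W (go to 3, an L position)
1: L (sole option 6(W) is W)
5: W (go to 1, an L position)
4: W (go to 1, an L position)
2: W (go to 3, an L position)
The L vertices are 1, 3; that is 2 in all.

2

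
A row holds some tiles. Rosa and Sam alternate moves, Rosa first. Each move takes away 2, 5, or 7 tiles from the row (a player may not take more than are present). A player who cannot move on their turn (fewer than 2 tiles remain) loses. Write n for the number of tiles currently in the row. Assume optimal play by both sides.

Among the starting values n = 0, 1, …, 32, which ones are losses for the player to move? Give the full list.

Label each position W (a win for the player to move) or L (a loss). A position with no legal move is L; any other position is W exactly when some move reaches an L, and L when every move reaches a W.
n=0: no move → L
n=1: no move → L
n=2: W (go to 0, an L position)
n=3: W (go to 1, an L position)
n=4: L (sole option 2(W) is W)
n=5: W (go to 0, an L position)
n=6: W (go to 4, an L position)
n=7: W (go to 0, an L position)
n=8: W (go to 1, an L position)
n=9: W (go to 4, an L position)
n=10: L (options 8(W), 5(W), 3(W) are all W)
n=11: W (go to 4, an L position)
n=12: W (go to 10, an L position)
n=13: L (options 11(W), 8(W), 6(W) are all W)
n=14: L (options 12(W), 9(W), 7(W) are all W)
n=15: W (go to 13, an L position)
n=16: W (go to 14, an L position)
n=17: W (go to 10, an L position)
n=18: W (go to 13, an L position)
n=19: W (go to 14, an L position)
n=20: W (go to 13, an L position)
n=21: W (go to 14, an L position)
n=22: L (options 20(W), 17(W), 15(W) are all W)
n=23: L (options 21(W), 18(W), 16(W) are all W)
n=24: W (go to 22, an L position)
n=25: W (go to 23, an L position)
n=26: L (options 24(W), 21(W), 19(W) are all W)
n=27: W (go to 22, an L position)
n=28: W (go to 26, an L position)
n=29: W (go to 22, an L position)
n=30: W (go to 23, an L position)
n=31: W (go to 26, an L position)
n=32: L (options 30(W), 27(W), 25(W) are all W)
The losing starting values of n are exactly the entries labelled L in this table (10 of them).

0, 1, 4, 10, 13, 14, 22, 23, 26, 32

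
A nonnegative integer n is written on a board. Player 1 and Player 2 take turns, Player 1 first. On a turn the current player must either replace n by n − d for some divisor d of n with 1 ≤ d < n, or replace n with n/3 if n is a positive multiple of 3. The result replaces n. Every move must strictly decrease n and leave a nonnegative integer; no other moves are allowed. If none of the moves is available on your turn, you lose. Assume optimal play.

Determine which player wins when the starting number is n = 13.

Classify positions by backward induction: terminal positions (no move available) are L. From any other position, the mover wins iff some move reaches an L.
n=0: no move → L
n=1: no move → L
n=2: reaches L-position 1 → W
n=3: reaches L-position 1 → W
n=4: only reaches 2(W), 3(W), all W → L
n=5: reaches L-position 4 → W
n=6: reaches L-position 4 → W
n=7: only reaches 6(W), which is W → L
n=8: reaches L-position 4 → W
n=9: only reaches 3(W), 6(W), 8(W), all W → L
n=10: reaches L-position 9 → W
n=11: only reaches 10(W), which is W → L
n=12: reaches L-position 4 → W
n=13: only reaches 12(W), which is W → L
Every move from 13 reaches a W position, so the mover loses.

Player 2 wins.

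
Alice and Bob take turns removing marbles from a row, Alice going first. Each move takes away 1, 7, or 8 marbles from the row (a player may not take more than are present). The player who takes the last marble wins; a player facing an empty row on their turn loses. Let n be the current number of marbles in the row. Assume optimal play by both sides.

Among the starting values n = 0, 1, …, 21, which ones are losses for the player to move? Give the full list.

Classify positions by backward induction: terminal positions (no move available) are L. From any other position, the mover wins iff some move reaches an L.
n=0: no move → L
n=1: reaches L-position 0 → W
n=2: only reaches 1(W), which is W → L
n=3: reaches L-position 2 → W
n=4: only reaches 3(W), which is W → L
n=5: reaches L-position 4 → W
n=6: only reaches 5(W), which is W → L
n=7: reaches L-position 6 → W
n=8: reaches L-position 0 → W
n=9: reaches L-position 2 → W
n=10: reaches L-position 2 → W
n=11: reaches L-position 4 → W
n=12: reaches L-position 4 → W
n=13: reaches L-position 6 → W
n=14: reaches L-position 6 → W
n=15: only reaches 14(W), 8(W), 7(W), all W → L
n=16: reaches L-position 15 → W
n=17: only reaches 16(W), 10(W), 9(W), all W → L
n=18: reaches L-position 17 → W
n=19: only reaches 18(W), 12(W), 11(W), all W → L
n=20: reaches L-position 19 → W
n=21: only reaches 20(W), 14(W), 13(W), all W → L
The losing starting values of n are exactly the entries labelled L in this table (8 of them).

0, 2, 4, 6, 15, 17, 19, 21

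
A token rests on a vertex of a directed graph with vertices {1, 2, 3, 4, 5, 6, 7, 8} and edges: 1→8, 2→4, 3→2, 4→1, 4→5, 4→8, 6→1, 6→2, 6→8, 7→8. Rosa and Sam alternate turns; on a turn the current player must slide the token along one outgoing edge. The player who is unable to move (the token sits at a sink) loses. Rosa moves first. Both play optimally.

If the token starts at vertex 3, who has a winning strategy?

Rosa wins.

Use the standard recursion: the mover loses at a terminal position; elsewhere, the mover wins exactly when some move hands the opponent an L position.
Every edge goes from a vertex to one that appears earlier in the order 8, 5, 1, 4, 2, 6, 7, 3, so processing vertices in that order labels each vertex after all of its successors.
8: no outgoing edge → L
5: no outgoing edge → L
1: reaches L-position 8 → W
4: reaches L-position 5 → W
2: only reaches 4(W), which is W → L
6: reaches L-position 2 → W
7: reaches L-position 8 → W
3: reaches L-position 2 → W
The starting position 3 is W: Rosa should move to 2, handing over an L position.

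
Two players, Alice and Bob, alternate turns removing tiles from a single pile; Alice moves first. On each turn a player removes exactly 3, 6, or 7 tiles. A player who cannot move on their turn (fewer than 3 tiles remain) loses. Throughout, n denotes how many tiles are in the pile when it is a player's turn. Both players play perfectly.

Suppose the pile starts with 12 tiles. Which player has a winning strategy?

Bob wins.

Work bottom-up. With no move the player to move loses. Otherwise the position is W if at least one move leads to an L position for the opponent, and L if every move leads to a W.
n=0: no move → L
n=1: no move → L
n=2: no move → L
n=3: W (go to 0, an L position)
n=4: W (go to 1, an L position)
n=5: W (go to 2, an L position)
n=6: W (go to 0, an L position)
n=7: W (go to 1, an L position)
n=8: W (go to 2, an L position)
n=9: W (go to 2, an L position)
n=10: L (options 7(W), 4(W), 3(W) are all W)
n=11: L (options 8(W), 5(W), 4(W) are all W)
n=12: L (options 9(W), 6(W), 5(W) are all W)
Every move from 12 reaches a W position, so the mover loses.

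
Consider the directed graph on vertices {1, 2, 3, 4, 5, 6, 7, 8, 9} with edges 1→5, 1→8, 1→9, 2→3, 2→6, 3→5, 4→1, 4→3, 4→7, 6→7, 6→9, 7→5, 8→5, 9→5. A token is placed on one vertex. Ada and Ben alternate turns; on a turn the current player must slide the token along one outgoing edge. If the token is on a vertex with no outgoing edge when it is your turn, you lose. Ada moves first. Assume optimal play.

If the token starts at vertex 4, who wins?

Build the W/L table. Terminal = L. A non-terminal position is W if it has a move to some L; otherwise it is L.
Every edge goes from a vertex to one that appears earlier in the order 5, 7, 9, 8, 1, 3, 6, 4, 2, so processing vertices in that order labels each vertex after all of its successors.
5: no outgoing edge → L
7: →5(L), so W
9: →5(L), so W
8: →5(L), so W
1: →5(L), so W
3: →5(L), so W
6: →9(W), 7(W) — all W, so L
4: →3(W), 1(W), 7(W) — all W, so L
2: →6(L), so W
The starting position 4 is L: whatever Ada does, the opponent receives a W position.

Ben wins.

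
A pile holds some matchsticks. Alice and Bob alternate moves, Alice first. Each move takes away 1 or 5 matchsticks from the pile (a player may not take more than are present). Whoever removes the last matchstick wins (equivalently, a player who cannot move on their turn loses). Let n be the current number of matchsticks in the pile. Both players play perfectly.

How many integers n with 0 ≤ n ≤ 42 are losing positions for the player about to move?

Label each position W (a win for the player to move) or L (a loss). A position with no legal move is L; any other position is W exactly when some move reaches an L, and L when every move reaches a W.
n=0: no move → L
n=1: can move to 0, which is L ⇒ W
n=2: the only move is to 1(W), a W ⇒ L
n=3: can move to 2, which is L ⇒ W
n=4: the only move is to 3(W), a W ⇒ L
n=5: can move to 4, which is L ⇒ W
n=6: moves to 5(W), 1(W); every one is W ⇒ L
n=7: can move to 6, which is L ⇒ W
n=8: moves to 7(W), 3(W); every one is W ⇒ L
n=9: can move to 8, which is L ⇒ W
n=10: moves to 9(W), 5(W); every one is W ⇒ L
n=11: can move to 10, which is L ⇒ W
n=12: moves to 11(W), 7(W); every one is W ⇒ L
n=13: can move to 12, which is L ⇒ W
n=14: moves to 13(W), 9(W); every one is W ⇒ L
n=15: can move to 14, which is L ⇒ W
n=16: moves to 15(W), 11(W); every one is W ⇒ L
n=17: can move to 16, which is L ⇒ W
n=18: moves to 17(W), 13(W); every one is W ⇒ L
n=19: can move to 18, which is L ⇒ W
n=20: moves to 19(W), 15(W); every one is W ⇒ L
n=21: can move to 20, which is L ⇒ W
n=22: moves to 21(W), 17(W); every one is W ⇒ L
n=23: can move to 22, which is L ⇒ W
n=24: moves to 23(W), 19(W); every one is W ⇒ L
n=25: can move to 24, which is L ⇒ W
n=26: moves to 25(W), 21(W); every one is W ⇒ L
n=27: can move to 26, which is L ⇒ W
n=28: moves to 27(W), 23(W); every one is W ⇒ L
n=29: can move to 28, which is L ⇒ W
n=30: moves to 29(W), 25(W); every one is W ⇒ L
n=31: can move to 30, which is L ⇒ W
n=32: moves to 31(W), 27(W); every one is W ⇒ L
n=33: can move to 32, which is L ⇒ W
n=34: moves to 33(W), 29(W); every one is W ⇒ L
n=35: can move to 34, which is L ⇒ W
n=36: moves to 35(W), 31(W); every one is W ⇒ L
n=37: can move to 36, which is L ⇒ W
n=38: moves to 37(W), 33(W); every one is W ⇒ L
n=39: can move to 38, which is L ⇒ W
n=40: moves to 39(W), 35(W); every one is W ⇒ L
n=41: can move to 40, which is L ⇒ W
n=42: moves to 41(W), 37(W); every one is W ⇒ L
L entries with 0 ≤ n ≤ 42: n = 0, 2, 4, 6, 8, 10, 12, 14, 16, 18, 20, 22, 24, 26, 28, 30, 32, 34, 36, 38, 40, 42; that makes 22.

22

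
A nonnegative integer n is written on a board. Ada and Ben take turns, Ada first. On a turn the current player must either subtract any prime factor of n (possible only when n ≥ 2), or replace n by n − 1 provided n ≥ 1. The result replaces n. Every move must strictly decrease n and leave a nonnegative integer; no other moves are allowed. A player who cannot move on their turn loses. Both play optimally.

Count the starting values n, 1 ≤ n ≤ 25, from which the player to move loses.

6

Label each position W (a win for the player to move) or L (a loss). A position with no legal move is L; any other position is W exactly when some move reaches an L, and L when every move reaches a W.
n=0: no move → L
n=1: W (go to 0, an L position)
n=2: W (go to 0, an L position)
n=3: W (go to 0, an L position)
n=4: L (options 2(W), 3(W) are all W)
n=5: W (go to 0, an L position)
n=6: W (go to 4, an L position)
n=7: W (go to 0, an L position)
n=8: L (options 6(W), 7(W) are all W)
n=9: W (go to 8, an L position)
n=10: W (go to 8, an L position)
n=11: W (go to 0, an L position)
n=12: L (options 9(W), 10(W), 11(W) are all W)
n=13: W (go to 0, an L position)
n=14: W (go to 12, an L position)
n=15: W (go to 12, an L position)
n=16: L (options 14(W), 15(W) are all W)
n=17: W (go to 0, an L position)
n=18: W (go to 16, an L position)
n=19: W (go to 0, an L position)
n=20: L (options 15(W), 18(W), 19(W) are all W)
n=21: W (go to 20, an L position)
n=22: W (go to 20, an L position)
n=23: W (go to 0, an L position)
n=24: L (options 21(W), 22(W), 23(W) are all W)
n=25: W (go to 20, an L position)
L entries with 1 ≤ n ≤ 25 (n=0 is outside the asked range and is not counted): n = 4, 8, 12, 16, 20, 24; that makes 6.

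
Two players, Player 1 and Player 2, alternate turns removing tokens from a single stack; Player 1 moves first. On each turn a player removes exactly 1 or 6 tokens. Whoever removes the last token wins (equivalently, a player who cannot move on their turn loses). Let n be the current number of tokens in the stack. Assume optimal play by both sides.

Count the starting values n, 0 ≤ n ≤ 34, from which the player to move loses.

15

Build the W/L table. Terminal = L. A non-terminal position is W if it has a move to some L; otherwise it is L.
n=0: no move → L
n=1: →0(L), so W
n=2: →1(W) only, which is W, so L
n=3: →2(L), so W
n=4: →3(W) only, which is W, so L
n=5: →4(L), so W
n=6: →0(L), so W
n=7: →6(W), 1(W) — all W, so L
n=8: →7(L), so W
n=9: →8(W), 3(W) — all W, so L
n=10: →9(L), so W
n=11: →10(W), 5(W) — all W, so L
n=12: →11(L), so W
n=13: →7(L), so W
n=14: →13(W), 8(W) — all W, so L
n=15: →14(L), so W
n=16: →15(W), 10(W) — all W, so L
n=17: →16(L), so W
n=18: →17(W), 12(W) — all W, so L
n=19: →18(L), so W
n=20: →14(L), so W
n=21: →20(W), 15(W) — all W, so L
n=22: →21(L), so W
n=23: →22(W), 17(W) — all W, so L
n=24: →23(L), so W
n=25: →24(W), 19(W) — all W, so L
n=26: →25(L), so W
n=27: →21(L), so W
n=28: →27(W), 22(W) — all W, so L
n=29: →28(L), so W
n=30: →29(W), 24(W) — all W, so L
n=31: →30(L), so W
n=32: →31(W), 26(W) — all W, so L
n=33: →32(L), so W
n=34: →28(L), so W
L entries with 0 ≤ n ≤ 34: n = 0, 2, 4, 7, 9, 11, 14, 16, 18, 21, 23, 25, 28, 30, 32; that makes 15.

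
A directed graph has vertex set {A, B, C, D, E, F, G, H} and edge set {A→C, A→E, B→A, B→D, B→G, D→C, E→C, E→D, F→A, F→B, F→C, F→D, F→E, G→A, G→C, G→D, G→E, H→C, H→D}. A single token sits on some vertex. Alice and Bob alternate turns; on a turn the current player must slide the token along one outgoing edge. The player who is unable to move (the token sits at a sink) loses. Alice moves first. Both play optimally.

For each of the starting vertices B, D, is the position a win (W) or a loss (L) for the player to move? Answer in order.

Classify positions by backward induction: terminal positions (no move available) are L. From any other position, the mover wins iff some move reaches an L.
Every edge goes from a vertex to one that appears earlier in the order C, D, E, A, G, B, F, H, so processing vertices in that order labels each vertex after all of its successors.
C: no outgoing edge → L
D: W (go to C, an L position)
E: W (go to C, an L position)
A: W (go to C, an L position)
G: W (go to C, an L position)
B: L (options G(W), A(W), D(W) are all W)
F: W (go to B, an L position)
H: W (go to C, an L position)

B: L, D: W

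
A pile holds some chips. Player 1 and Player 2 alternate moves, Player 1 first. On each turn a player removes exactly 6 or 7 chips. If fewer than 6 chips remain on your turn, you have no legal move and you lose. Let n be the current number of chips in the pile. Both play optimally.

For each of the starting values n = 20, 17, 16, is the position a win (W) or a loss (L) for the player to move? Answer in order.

20: W, 17: L, 16: L

Compute win/loss labels from the base case upward. A position with no move is L. Any other position is W if it can reach an L in one move, else L.
n=0: no move → L
n=1: no move → L
n=2: no move → L
n=3: no move → L
n=4: no move → L
n=5: no move → L
n=6: reaches L-position 0 → W
n=7: reaches L-position 1 → W
n=8: reaches L-position 2 → W
n=9: reaches L-position 3 → W
n=10: reaches L-position 4 → W
n=11: reaches L-position 5 → W
n=12: reaches L-position 5 → W
n=13: only reaches 7(W), 6(W), all W → L
n=14: only reaches 8(W), 7(W), all W → L
n=15: only reaches 9(W), 8(W), all W → L
n=16: only reaches 10(W), 9(W), all W → L
n=17: only reaches 11(W), 10(W), all W → L
n=18: only reaches 12(W), 11(W), all W → L
n=19: reaches L-position 13 → W
n=20: reaches L-position 14 → W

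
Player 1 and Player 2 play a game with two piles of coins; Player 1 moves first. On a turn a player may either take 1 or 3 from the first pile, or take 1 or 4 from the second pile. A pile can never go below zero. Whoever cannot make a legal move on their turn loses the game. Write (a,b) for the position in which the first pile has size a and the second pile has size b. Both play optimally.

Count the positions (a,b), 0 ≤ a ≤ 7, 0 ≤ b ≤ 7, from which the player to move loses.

28

Positions with no move are L. A position that does have a move is losing for the player to move precisely when every available move leads to a winning position for the opponent. Fill in the labels:
Every move lowers a or b (never raises either), so fill the grid row by row in increasing a, and left to right within a row: each cell's successors are then already labelled.
      b=0  b=1  b=2  b=3  b=4  b=5  b=6  b=7
a=0:    L    W    L    W    W    L    W    L
a=1:    W    L    W    L    W    W    L    W
a=2:    L    W    L    W    W    L    W    L
a=3:    W    L    W    L    W    W    L    W
a=4:    L    W    L    W    W    L    W    L
a=5:    W    L    W    L    W    W    L    W
a=6:    L    W    L    W    W    L    W    L
a=7:    W    L    W    L    W    W    L    W
Cells with no legal move (terminal, hence L): (0,0).
The remaining L cells, each justified by listing all of its moves:
(0,2): L (sole option (0,1)(W) is W)
(0,5): L (options (0,4)(W), (0,1)(W) are all W)
(0,7): L (options (0,6)(W), (0,3)(W) are all W)
(1,1): L (options (0,1)(W), (1,0)(W) are all W)
(1,3): L (options (0,3)(W), (1,2)(W) are all W)
(1,6): L (options (0,6)(W), (1,5)(W), (1,2)(W) are all W)
(2,0): L (sole option (1,0)(W) is W)
(2,2): L (options (1,2)(W), (2,1)(W) are all W)
(2,5): L (options (1,5)(W), (2,4)(W), (2,1)(W) are all W)
(2,7): L (options (1,7)(W), (2,6)(W), (2,3)(W) are all W)
(3,1): L (options (2,1)(W), (0,1)(W), (3,0)(W) are all W)
(3,3): L (options (2,3)(W), (0,3)(W), (3,2)(W) are all W)
(3,6): L (options (2,6)(W), (0,6)(W), (3,5)(W), (3,2)(W) are all W)
(4,0): L (options (3,0)(W), (1,0)(W) are all W)
(4,2): L (options (3,2)(W), (1,2)(W), (4,1)(W) are all W)
(4,5): L (options (3,5)(W), (1,5)(W), (4,4)(W), (4,1)(W) are all W)
(4,7): L (options (3,7)(W), (1,7)(W), (4,6)(W), (4,3)(W) are all W)
(5,1): L (options (4,1)(W), (2,1)(W), (5,0)(W) are all W)
(5,3): L (options (4,3)(W), (2,3)(W), (5,2)(W) are all W)
(5,6): L (options (4,6)(W), (2,6)(W), (5,5)(W), (5,2)(W) are all W)
(6,0): L (options (5,0)(W), (3,0)(W) are all W)
(6,2): L (options (5,2)(W), (3,2)(W), (6,1)(W) are all W)
(6,5): L (options (5,5)(W), (3,5)(W), (6,4)(W), (6,1)(W) are all W)
(6,7): L (options (5,7)(W), (3,7)(W), (6,6)(W), (6,3)(W) are all W)
(7,1): L (options (6,1)(W), (4,1)(W), (7,0)(W) are all W)
(7,3): L (options (6,3)(W), (4,3)(W), (7,2)(W) are all W)
(7,6): L (options (6,6)(W), (4,6)(W), (7,5)(W), (7,2)(W) are all W)
Every other cell has at least one move into one of the L cells above, so it is W.
L cells per row: a=0: 4, a=1: 3, a=2: 4, a=3: 3, a=4: 4, a=5: 3, a=6: 4, a=7: 3; total 28.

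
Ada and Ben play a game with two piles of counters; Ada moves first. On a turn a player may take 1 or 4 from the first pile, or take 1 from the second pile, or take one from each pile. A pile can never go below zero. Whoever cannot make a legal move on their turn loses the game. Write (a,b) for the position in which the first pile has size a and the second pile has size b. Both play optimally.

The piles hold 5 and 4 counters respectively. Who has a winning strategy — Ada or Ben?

Ada wins.

Work bottom-up. With no move the player to move loses. Otherwise the position is W if at least one move leads to an L position for the opponent, and L if every move leads to a W.
No move ever increases a pile, so every position that can arise here has a ≤ 5 and b ≤ 4; it is enough to label the cells with 0 ≤ a ≤ 5 and 0 ≤ b ≤ 4.
Every move lowers a or b (never raises either), so fill the grid row by row in increasing a, and left to right within a row: each cell's successors are then already labelled.
      b=0  b=1  b=2  b=3  b=4
a=0:    L    W    L    W    L
a=1:    W    W    W    W    W
a=2:    L    W    L    W    L
a=3:    W    W    W    W    W
a=4:    W    L    W    L    W
a=5:    L    W    W    W    W
Cells with no legal move (terminal, hence L): (0,0).
The remaining L cells, each justified by listing all of its moves:
(0,2): only reaches (0,1)(W), which is W → L
(0,4): only reaches (0,3)(W), which is W → L
(2,0): only reaches (1,0)(W), which is W → L
(2,2): only reaches (1,2)(W), (2,1)(W), (1,1)(W), all W → L
(2,4): only reaches (1,4)(W), (2,3)(W), (1,3)(W), all W → L
(4,1): only reaches (3,1)(W), (0,1)(W), (4,0)(W), (3,0)(W), all W → L
(4,3): only reaches (3,3)(W), (0,3)(W), (4,2)(W), (3,2)(W), all W → L
(5,0): only reaches (4,0)(W), (1,0)(W), all W → L
Every other cell has at least one move into one of the L cells above, so it is W.
From (5,4) Ada can move to (4,3), reaching an L position.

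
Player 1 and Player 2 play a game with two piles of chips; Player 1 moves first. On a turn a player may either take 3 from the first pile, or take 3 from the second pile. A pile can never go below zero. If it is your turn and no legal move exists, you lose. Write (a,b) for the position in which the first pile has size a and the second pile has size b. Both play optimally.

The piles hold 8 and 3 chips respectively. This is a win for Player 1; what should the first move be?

Classify positions by backward induction: terminal positions (no move available) are L. From any other position, the mover wins iff some move reaches an L.
No move ever increases a pile, so every position that can arise here has a ≤ 8 and b ≤ 3; it is enough to label the cells with 0 ≤ a ≤ 8 and 0 ≤ b ≤ 3.
Every move lowers a or b (never raises either), so fill the grid row by row in increasing a, and left to right within a row: each cell's successors are then already labelled.
      b=0  b=1  b=2  b=3
a=0:    L    L    L    W
a=1:    L    L    L    W
a=2:    L    L    L    W
a=3:    W    W    W    L
a=4:    W    W    W    L
a=5:    W    W    W    L
a=6:    L    L    L    W
a=7:    L    L    L    W
a=8:    L    L    L    W
Cells with no legal move (terminal, hence L): (0,0), (0,1), (0,2), (1,0), (1,1), (1,2), (2,0), (2,1), (2,2).
The remaining L cells, each justified by listing all of its moves:
(3,3): L (options (0,3)(W), (3,0)(W) are all W)
(4,3): L (options (1,3)(W), (4,0)(W) are all W)
(5,3): L (options (2,3)(W), (5,0)(W) are all W)
(6,0): L (sole option (3,0)(W) is W)
(6,1): L (sole option (3,1)(W) is W)
(6,2): L (sole option (3,2)(W) is W)
(7,0): L (sole option (4,0)(W) is W)
(7,1): L (sole option (4,1)(W) is W)
(7,2): L (sole option (4,2)(W) is W)
(8,0): L (sole option (5,0)(W) is W)
(8,1): L (sole option (5,1)(W) is W)
(8,2): L (sole option (5,2)(W) is W)
Every other cell has at least one move into one of the L cells above, so it is W.
From (8,3), the L positions reachable in one move are: (5,3), (8,0). Any move reaching one of these is winning.

Move to (5,3).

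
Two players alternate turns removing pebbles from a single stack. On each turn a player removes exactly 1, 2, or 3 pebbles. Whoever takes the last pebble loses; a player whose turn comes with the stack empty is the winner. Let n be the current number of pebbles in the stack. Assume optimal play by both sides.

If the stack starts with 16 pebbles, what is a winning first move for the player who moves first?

Remove 3, leaving 13.

Use the standard recursion: the mover wins at a terminal position; elsewhere, the mover wins exactly when some move hands the opponent an L position.
n=0: no move; the opponent has just taken the last pebble and therefore loses → W
n=1: the only move is to 0(W), a W ⇒ L
n=2: can move to 1, which is L ⇒ W
n=3: can move to 1, which is L ⇒ W
n=4: can move to 1, which is L ⇒ W
n=5: moves to 4(W), 3(W), 2(W); every one is W ⇒ L
n=6: can move to 5, which is L ⇒ W
n=7: can move to 5, which is L ⇒ W
n=8: can move to 5, which is L ⇒ W
n=9: moves to 8(W), 7(W), 6(W); every one is W ⇒ L
n=10: can move to 9, which is L ⇒ W
n=11: can move to 9, which is L ⇒ W
n=12: can move to 9, which is L ⇒ W
n=13: moves to 12(W), 11(W), 10(W); every one is W ⇒ L
n=14: can move to 13, which is L ⇒ W
n=15: can move to 13, which is L ⇒ W
n=16: can move to 13, which is L ⇒ W
From 16, the L positions reachable in one move are: 13.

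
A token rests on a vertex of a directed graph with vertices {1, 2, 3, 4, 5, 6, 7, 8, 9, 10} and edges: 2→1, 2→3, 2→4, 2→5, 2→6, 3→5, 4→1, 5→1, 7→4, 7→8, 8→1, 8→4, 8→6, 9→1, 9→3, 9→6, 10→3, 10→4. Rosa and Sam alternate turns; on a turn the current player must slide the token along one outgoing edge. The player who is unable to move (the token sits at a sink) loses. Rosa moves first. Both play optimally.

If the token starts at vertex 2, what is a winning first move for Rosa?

Move to 3.

Build the W/L table. Terminal = L. A non-terminal position is W if it has a move to some L; otherwise it is L.
Every edge goes from a vertex to one that appears earlier in the order 1, 6, 5, 4, 8, 7, 3, 2, 9, 10, so processing vertices in that order labels each vertex after all of its successors.
1: no outgoing edge → L
6: no outgoing edge → L
5: reaches L-position 1 → W
4: reaches L-position 1 → W
8: reaches L-position 6 → W
7: only reaches 8(W), 4(W), all W → L
3: only reaches 5(W), which is W → L
2: reaches L-position 3 → W
9: reaches L-position 3 → W
10: reaches L-position 3 → W
From 2, the L positions reachable in one move are: 3, 6, 1. Any move reaching one of these is winning.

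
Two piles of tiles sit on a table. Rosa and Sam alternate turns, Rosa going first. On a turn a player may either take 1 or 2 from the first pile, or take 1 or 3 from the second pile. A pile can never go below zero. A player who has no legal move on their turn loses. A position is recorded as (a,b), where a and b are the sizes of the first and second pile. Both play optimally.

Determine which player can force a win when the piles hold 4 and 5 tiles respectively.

Classify positions by backward induction: terminal positions (no move available) are L. From any other position, the mover wins iff some move reaches an L.
No move ever increases a pile, so every position that can arise here has a ≤ 4 and b ≤ 5; it is enough to label the cells with 0 ≤ a ≤ 4 and 0 ≤ b ≤ 5.
Every move lowers a or b (never raises either), so fill the grid row by row in increasing a, and left to right within a row: each cell's successors are then already labelled.
      b=0  b=1  b=2  b=3  b=4  b=5
a=0:    L    W    L    W    L    W
a=1:    W    L    W    L    W    L
a=2:    W    W    W    W    W    W
a=3:    L    W    L    W    L    W
a=4:    W    L    W    L    W    L
Cells with no legal move (terminal, hence L): (0,0).
The remaining L cells, each justified by listing all of its moves:
(0,2): →(0,1)(W) only, which is W, so L
(0,4): →(0,3)(W), (0,1)(W) — all W, so L
(1,1): →(0,1)(W), (1,0)(W) — all W, so L
(1,3): →(0,3)(W), (1,2)(W), (1,0)(W) — all W, so L
(1,5): →(0,5)(W), (1,4)(W), (1,2)(W) — all W, so L
(3,0): →(2,0)(W), (1,0)(W) — all W, so L
(3,2): →(2,2)(W), (1,2)(W), (3,1)(W) — all W, so L
(3,4): →(2,4)(W), (1,4)(W), (3,3)(W), (3,1)(W) — all W, so L
(4,1): →(3,1)(W), (2,1)(W), (4,0)(W) — all W, so L
(4,3): →(3,3)(W), (2,3)(W), (4,2)(W), (4,0)(W) — all W, so L
(4,5): →(3,5)(W), (2,5)(W), (4,4)(W), (4,2)(W) — all W, so L
Every other cell has at least one move into one of the L cells above, so it is W.
Every move from (4,5) reaches a W position, so the mover loses.

Sam wins.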